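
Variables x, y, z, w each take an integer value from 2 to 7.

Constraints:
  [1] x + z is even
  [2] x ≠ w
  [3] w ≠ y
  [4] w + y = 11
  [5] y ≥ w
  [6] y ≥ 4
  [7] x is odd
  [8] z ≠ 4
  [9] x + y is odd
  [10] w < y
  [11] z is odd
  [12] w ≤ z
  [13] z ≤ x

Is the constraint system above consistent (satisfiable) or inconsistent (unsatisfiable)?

Setting (x, y, z, w) = (7, 6, 7, 5) satisfies everything: constraint 1: x + z = 14 is even; constraint 4: w + y = 11, and the others follow.

Satisfiable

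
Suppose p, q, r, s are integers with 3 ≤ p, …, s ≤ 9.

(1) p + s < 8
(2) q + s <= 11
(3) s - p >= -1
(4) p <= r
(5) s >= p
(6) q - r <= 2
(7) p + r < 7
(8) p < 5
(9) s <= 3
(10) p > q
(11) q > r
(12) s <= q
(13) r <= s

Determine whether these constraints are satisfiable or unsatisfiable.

Constraints 4, 10, 12, and 13 give r ≤ s, s ≤ q, q < p, p ≤ r. Chaining: r ≤ s ≤ q < p ≤ r, which forces r < r — impossible.

Unsatisfiable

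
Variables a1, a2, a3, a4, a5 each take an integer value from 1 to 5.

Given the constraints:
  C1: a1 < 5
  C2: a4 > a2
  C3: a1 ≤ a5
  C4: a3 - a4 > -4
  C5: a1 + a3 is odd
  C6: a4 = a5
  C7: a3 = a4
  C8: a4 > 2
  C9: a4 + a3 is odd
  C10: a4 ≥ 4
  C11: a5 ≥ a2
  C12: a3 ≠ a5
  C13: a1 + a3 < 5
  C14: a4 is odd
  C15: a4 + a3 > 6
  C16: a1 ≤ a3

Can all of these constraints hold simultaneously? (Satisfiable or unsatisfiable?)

From constraints 6 and 7, a3 = a4 = a5, so a3 = a5. But constraint 12 says a3 ≠ a5. Contradiction.

Unsatisfiable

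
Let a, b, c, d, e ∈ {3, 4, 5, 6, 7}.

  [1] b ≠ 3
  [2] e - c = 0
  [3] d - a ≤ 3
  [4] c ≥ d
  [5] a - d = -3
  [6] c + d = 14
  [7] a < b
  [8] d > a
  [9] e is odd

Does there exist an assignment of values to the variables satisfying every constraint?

Setting (a, b, c, d, e) = (4, 5, 7, 7, 7) satisfies everything: constraint 2: e - c = 0; constraint 3: d - a = 3; constraint 5: a - d = -3, and the others follow.

Satisfiable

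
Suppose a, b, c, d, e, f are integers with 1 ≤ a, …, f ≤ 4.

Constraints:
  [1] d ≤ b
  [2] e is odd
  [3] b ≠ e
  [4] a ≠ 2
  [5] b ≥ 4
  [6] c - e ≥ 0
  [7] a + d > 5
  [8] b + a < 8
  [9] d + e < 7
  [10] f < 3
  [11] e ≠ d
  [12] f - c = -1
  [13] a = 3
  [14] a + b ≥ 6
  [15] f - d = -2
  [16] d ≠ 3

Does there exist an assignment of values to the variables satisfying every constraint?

One satisfying assignment is a = 3, b = 4, c = 3, d = 4, e = 1, f = 2.
For the less obvious constraints — constraint 6: c - e = 2; constraint 7: a + d = 7; constraint 8: b + a = 7 — and the others hold by inspection.

Satisfiable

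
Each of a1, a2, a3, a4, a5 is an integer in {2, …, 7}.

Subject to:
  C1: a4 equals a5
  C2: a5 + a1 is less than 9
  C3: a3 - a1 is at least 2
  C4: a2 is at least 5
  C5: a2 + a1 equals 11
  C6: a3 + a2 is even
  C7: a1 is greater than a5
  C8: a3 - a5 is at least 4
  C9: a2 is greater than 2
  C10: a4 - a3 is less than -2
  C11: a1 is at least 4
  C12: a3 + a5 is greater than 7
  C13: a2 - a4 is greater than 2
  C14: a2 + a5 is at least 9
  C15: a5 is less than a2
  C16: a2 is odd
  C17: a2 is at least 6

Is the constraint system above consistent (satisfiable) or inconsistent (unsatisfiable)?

Try a1 = 4, a2 = 7, a3 = 7, a4 = 3, a5 = 3.
Check constraint 2: a5 + a1 = 7; constraint 3: a3 - a1 = 3. The remaining constraints are straightforward to verify.

Satisfiable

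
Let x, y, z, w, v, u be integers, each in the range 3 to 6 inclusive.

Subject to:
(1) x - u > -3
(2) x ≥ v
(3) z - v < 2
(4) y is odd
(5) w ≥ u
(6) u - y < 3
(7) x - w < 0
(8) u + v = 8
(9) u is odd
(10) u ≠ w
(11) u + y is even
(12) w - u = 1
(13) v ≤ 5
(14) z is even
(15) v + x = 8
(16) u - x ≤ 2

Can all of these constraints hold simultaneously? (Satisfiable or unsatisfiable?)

Satisfiable

Take x = 5, y = 3, z = 4, w = 6, v = 3, u = 5. Then constraint 1: x - u = 0; constraint 3: z - v = 1, and every other listed constraint is also met.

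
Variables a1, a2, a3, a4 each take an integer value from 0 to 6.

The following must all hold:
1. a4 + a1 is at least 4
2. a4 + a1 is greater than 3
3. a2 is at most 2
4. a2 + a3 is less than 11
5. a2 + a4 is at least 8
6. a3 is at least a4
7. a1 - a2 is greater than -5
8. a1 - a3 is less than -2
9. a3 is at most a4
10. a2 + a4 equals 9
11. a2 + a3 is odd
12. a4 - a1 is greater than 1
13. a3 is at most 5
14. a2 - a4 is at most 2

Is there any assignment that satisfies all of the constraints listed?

From constraint 3: a2 ≤ 2. From constraints 6 and 13: a4 ≤ a3 ≤ 5. Hence a2 + a4 ≤ 7. But constraint 10 requires a2 + a4 = 9, and 9 > 7. Contradiction.

Unsatisfiable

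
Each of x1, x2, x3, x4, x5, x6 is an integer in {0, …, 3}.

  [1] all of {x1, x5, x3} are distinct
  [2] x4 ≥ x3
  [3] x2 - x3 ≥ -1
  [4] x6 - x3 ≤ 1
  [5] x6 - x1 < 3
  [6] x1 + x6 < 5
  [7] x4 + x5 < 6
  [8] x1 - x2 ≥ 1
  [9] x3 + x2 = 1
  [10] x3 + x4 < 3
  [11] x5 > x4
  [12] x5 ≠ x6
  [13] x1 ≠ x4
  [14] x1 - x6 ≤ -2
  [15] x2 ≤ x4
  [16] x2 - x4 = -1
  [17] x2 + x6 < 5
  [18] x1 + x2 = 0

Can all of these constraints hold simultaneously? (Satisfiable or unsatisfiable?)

Unsatisfiable

Constraints 3, 4, 8, and 14 give x6 − x1 ≥ 2, x1 − x2 ≥ 1, x2 − x3 ≥ -1, x3 − x6 ≥ -1.
Adding all 4 inequalities: the left sides telescope to 0, and the right sides sum to 2 + 1 + (-1) + (-1) = 1. So 0 ≥ 1, which is false.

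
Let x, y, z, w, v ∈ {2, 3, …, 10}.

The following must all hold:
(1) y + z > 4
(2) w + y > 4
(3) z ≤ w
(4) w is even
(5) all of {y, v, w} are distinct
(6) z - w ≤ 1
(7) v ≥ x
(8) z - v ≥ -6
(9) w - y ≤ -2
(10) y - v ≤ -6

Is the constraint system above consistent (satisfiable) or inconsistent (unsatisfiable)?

Constraints 6, 8, 9, and 10 give v − y ≥ 6, y − w ≥ 2, w − z ≥ -1, z − v ≥ -6.
Adding all 4 inequalities: the left sides telescope to 0, and the right sides sum to 6 + 2 + (-1) + (-6) = 1. So 0 ≥ 1, which is false.

Unsatisfiable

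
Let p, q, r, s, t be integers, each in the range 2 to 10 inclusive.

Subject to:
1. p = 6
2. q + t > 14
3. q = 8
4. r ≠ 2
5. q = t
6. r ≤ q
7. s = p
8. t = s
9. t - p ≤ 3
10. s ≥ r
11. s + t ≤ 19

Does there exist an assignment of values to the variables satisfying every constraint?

Unsatisfiable

Constraint 3 fixes q = 8 and constraint 1 fixes p = 6. Constraints 5, 7, and 8 give q = t = s = p, so q = p. But 8 ≠ 6 — contradiction.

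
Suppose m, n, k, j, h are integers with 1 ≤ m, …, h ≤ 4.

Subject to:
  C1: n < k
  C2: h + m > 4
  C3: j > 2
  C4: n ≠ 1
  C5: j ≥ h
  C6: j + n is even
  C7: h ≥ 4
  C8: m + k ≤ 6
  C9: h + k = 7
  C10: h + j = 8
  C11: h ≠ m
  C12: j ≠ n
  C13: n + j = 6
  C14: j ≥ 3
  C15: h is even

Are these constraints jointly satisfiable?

Take m = 1, n = 2, k = 3, j = 4, h = 4. Then constraint 2: h + m = 5; constraint 8: m + k = 4, and every other listed constraint is also met.

Satisfiable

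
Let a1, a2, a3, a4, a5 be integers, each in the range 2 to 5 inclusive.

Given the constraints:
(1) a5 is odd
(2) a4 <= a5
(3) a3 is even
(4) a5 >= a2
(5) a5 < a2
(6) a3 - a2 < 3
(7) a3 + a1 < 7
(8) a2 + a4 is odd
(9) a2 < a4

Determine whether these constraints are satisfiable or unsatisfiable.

Unsatisfiable

Constraints 2, 5, and 9 give a5 < a2, a2 < a4, a4 ≤ a5. Chaining: a5 < a2 < a4 ≤ a5, which forces a5 < a5 — impossible.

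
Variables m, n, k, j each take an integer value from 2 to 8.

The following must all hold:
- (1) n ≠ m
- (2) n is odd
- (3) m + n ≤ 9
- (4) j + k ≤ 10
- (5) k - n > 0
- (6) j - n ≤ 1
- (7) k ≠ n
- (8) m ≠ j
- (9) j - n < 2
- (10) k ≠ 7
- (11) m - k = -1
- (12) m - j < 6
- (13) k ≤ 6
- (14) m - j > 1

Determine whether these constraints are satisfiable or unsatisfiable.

Satisfiable

Setting (m, n, k, j) = (5, 3, 6, 2) satisfies everything: constraint 3: m + n = 8; constraint 4: j + k = 8, and the others follow.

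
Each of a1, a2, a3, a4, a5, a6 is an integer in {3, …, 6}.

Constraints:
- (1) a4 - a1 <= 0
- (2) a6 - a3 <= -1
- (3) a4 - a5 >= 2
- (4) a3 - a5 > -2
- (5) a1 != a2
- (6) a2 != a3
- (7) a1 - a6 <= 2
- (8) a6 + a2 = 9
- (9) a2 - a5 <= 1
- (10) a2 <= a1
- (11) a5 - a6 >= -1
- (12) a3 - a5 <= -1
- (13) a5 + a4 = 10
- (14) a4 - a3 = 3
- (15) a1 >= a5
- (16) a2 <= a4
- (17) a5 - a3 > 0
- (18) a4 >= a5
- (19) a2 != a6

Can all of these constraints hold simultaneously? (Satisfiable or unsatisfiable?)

Unsatisfiable

Constraints 1, 2, 3, 7, and 12 give a6 − a1 ≥ -2, a1 − a4 ≥ 0, a4 − a5 ≥ 2, a5 − a3 ≥ 1, a3 − a6 ≥ 1.
Adding all 5 inequalities: the left sides telescope to 0, and the right sides sum to (-2) + 0 + 2 + 1 + 1 = 2. So 0 ≥ 2, which is false.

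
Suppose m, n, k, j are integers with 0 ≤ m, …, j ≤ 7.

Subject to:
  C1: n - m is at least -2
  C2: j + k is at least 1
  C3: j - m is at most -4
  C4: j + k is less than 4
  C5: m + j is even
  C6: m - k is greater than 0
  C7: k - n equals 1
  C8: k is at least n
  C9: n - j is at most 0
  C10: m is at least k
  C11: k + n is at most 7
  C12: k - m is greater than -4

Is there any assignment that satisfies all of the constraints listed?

Constraints 1, 3, and 9 give m − j ≥ 4, j − n ≥ 0, n − m ≥ -2.
Adding all 3 inequalities: the left sides telescope to 0, and the right sides sum to 4 + 0 + (-2) = 2. So 0 ≥ 2, which is false.

Unsatisfiable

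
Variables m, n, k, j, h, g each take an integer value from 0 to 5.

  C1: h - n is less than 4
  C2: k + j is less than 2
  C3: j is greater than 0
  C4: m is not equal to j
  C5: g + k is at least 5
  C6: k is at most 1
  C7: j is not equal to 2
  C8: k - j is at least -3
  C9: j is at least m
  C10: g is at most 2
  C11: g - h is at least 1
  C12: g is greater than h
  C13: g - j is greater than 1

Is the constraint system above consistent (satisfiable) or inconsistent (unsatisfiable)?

Unsatisfiable

From constraint 10: g ≤ 2. From constraint 6: k ≤ 1. Hence g + k ≤ 3. But constraint 5 requires g + k ≥ 5, and 5 > 3. Contradiction.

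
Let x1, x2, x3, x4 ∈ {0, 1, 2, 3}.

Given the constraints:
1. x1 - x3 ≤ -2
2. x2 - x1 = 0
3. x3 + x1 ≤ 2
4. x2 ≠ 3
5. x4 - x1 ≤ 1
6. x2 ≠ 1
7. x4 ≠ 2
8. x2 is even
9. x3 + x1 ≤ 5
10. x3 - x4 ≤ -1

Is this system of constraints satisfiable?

Unsatisfiable

Constraints 1, 5, and 10 give x1 − x4 ≥ -1, x4 − x3 ≥ 1, x3 − x1 ≥ 2.
Adding all 3 inequalities: the left sides telescope to 0, and the right sides sum to (-1) + 1 + 2 = 2. So 0 ≥ 2, which is false.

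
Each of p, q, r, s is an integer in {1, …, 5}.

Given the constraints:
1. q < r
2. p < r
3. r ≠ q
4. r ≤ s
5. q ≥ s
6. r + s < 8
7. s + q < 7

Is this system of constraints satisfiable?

Constraints 1, 4, and 5 give q < r, r ≤ s, s ≤ q. Chaining: q < r ≤ s ≤ q, which forces q < q — impossible.

Unsatisfiable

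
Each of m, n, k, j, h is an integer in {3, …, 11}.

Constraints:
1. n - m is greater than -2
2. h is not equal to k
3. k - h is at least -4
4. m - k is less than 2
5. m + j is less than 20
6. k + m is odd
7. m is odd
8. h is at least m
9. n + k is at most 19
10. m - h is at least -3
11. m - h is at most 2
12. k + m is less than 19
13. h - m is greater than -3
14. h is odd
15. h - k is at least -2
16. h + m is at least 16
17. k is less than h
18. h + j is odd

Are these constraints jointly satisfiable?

Satisfiable

One satisfying assignment is m = 9, n = 10, k = 8, j = 10, h = 9.
For the less obvious constraints — constraint 1: n - m = 1; constraint 3: k - h = -1 — and the others hold by inspection.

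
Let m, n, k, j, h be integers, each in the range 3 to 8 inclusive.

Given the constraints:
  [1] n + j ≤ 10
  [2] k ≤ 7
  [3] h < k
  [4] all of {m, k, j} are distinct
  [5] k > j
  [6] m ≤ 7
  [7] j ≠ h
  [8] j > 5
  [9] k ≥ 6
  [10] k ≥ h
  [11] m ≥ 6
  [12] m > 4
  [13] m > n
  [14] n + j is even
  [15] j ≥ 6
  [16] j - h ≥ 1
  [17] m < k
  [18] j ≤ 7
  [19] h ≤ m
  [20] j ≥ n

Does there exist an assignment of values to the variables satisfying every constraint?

Unsatisfiable

Constraints 2, 6, 9, 11, 15, and 18 confine each of m, k, j to the 2 values {6, 7}.
Constraint 4 requires all 3 of them to be distinct, but only 2 values are available — impossible by the pigeonhole principle.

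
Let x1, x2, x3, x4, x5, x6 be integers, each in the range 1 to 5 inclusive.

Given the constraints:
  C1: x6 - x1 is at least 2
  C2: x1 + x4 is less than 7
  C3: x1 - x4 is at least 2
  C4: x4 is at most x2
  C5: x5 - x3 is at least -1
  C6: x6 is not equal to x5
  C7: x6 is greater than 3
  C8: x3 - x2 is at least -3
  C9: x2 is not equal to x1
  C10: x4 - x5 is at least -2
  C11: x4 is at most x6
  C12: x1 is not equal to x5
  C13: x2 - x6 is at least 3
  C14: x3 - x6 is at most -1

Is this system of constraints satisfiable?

Constraints 1, 3, 5, 8, 10, and 13 give x3 − x2 ≥ -3, x2 − x6 ≥ 3, x6 − x1 ≥ 2, x1 − x4 ≥ 2, x4 − x5 ≥ -2, x5 − x3 ≥ -1.
Adding all 6 inequalities: the left sides telescope to 0, and the right sides sum to (-3) + 3 + 2 + 2 + (-2) + (-1) = 1. So 0 ≥ 1, which is false.

Unsatisfiable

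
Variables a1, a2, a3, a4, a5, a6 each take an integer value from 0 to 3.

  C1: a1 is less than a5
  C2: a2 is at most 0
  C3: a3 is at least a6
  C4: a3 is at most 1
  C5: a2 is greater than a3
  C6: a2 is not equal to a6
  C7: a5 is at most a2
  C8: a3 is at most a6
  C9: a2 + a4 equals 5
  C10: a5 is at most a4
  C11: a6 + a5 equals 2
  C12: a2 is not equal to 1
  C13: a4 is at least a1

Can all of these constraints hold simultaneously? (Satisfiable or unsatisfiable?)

Unsatisfiable

From constraints 3 and 4: a6 ≤ a3 ≤ 1. From constraints 2 and 7: a5 ≤ a2 ≤ 0. Hence a6 + a5 ≤ 1. But constraint 11 requires a6 + a5 = 2, and 2 > 1. Contradiction.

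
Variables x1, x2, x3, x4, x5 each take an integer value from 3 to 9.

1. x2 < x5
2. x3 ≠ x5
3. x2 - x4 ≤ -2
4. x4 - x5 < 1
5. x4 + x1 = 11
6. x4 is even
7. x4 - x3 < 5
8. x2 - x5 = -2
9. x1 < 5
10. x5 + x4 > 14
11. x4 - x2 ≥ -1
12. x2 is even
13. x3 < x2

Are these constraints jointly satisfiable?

Satisfiable

Try x1 = 3, x2 = 6, x3 = 5, x4 = 8, x5 = 8.
Check constraint 3: x2 - x4 = -2; constraint 4: x4 - x5 = 0; constraint 5: x4 + x1 = 11. The remaining constraints are straightforward to verify.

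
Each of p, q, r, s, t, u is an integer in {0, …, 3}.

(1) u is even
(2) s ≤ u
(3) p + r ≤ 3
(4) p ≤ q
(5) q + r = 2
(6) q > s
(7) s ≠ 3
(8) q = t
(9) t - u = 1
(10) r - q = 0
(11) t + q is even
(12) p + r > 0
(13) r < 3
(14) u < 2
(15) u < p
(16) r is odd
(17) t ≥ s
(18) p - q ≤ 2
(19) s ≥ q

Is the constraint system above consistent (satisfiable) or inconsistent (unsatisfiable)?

Unsatisfiable

Constraints 2, 4, 15, and 19 give q ≤ s, s ≤ u, u < p, p ≤ q. Chaining: q ≤ s ≤ u < p ≤ q, which forces q < q — impossible.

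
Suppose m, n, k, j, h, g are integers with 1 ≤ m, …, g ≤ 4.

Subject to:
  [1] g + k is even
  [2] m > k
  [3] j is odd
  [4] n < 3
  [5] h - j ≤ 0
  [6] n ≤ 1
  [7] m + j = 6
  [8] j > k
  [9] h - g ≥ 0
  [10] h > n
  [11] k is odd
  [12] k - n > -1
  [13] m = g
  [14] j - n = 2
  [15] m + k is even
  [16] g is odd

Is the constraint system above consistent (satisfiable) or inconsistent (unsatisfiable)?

Try m = 3, n = 1, k = 1, j = 3, h = 3, g = 3.
Check constraint 5: h - j = 0; constraint 7: m + j = 6. The remaining constraints are straightforward to verify.

Satisfiable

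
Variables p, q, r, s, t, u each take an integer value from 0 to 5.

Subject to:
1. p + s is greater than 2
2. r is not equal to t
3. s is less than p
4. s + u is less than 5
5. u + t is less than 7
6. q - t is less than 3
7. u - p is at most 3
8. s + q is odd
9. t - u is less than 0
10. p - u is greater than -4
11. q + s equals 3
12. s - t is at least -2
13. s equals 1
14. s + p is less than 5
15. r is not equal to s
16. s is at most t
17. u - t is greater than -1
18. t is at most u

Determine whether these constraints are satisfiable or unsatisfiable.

Take p = 2, q = 2, r = 2, s = 1, t = 1, u = 3. Then constraint 1: p + s = 3; constraint 4: s + u = 4, and every other listed constraint is also met.

Satisfiable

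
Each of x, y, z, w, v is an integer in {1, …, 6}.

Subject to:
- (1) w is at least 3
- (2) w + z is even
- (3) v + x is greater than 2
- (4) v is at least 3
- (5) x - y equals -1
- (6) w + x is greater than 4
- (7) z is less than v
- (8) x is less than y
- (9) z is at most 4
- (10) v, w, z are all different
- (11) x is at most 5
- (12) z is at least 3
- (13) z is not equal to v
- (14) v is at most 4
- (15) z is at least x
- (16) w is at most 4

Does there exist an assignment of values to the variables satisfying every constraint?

Unsatisfiable

Constraints 1, 4, 9, 12, 14, and 16 confine each of v, w, z to the 2 values {3, 4}.
Constraint 10 requires all 3 of them to be distinct, but only 2 values are available — impossible by the pigeonhole principle.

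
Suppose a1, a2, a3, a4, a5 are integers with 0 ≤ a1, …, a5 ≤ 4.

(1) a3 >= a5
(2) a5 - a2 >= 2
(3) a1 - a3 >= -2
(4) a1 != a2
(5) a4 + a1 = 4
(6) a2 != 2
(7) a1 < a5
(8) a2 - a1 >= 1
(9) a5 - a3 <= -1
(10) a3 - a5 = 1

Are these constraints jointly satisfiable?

Constraints 2, 3, 8, and 9 give a5 − a2 ≥ 2, a2 − a1 ≥ 1, a1 − a3 ≥ -2, a3 − a5 ≥ 1.
Adding all 4 inequalities: the left sides telescope to 0, and the right sides sum to 2 + 1 + (-2) + 1 = 2. So 0 ≥ 2, which is false.

Unsatisfiable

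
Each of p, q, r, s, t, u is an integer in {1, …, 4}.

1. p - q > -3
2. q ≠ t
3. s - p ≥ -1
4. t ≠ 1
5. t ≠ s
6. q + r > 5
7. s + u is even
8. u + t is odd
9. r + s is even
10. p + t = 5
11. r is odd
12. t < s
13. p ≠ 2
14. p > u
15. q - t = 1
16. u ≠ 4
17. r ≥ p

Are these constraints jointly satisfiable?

Satisfiable

The assignment p = 3, q = 3, r = 3, s = 3, t = 2, u = 1 works:
  constraint 1 holds since p - q = 0.
  constraint 3 holds since s - p = 0.
  constraint 6 holds since q + r = 6.
The rest check out directly.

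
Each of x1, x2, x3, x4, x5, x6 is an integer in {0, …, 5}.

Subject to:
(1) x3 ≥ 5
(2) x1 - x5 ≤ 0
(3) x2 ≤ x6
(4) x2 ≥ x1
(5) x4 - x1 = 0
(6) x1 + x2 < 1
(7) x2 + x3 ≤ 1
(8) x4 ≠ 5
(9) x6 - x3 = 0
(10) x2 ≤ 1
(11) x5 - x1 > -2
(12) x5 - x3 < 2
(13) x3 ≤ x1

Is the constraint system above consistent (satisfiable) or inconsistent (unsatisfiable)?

Unsatisfiable

From constraints 1 and 13: x1 ≥ x3 and x3 ≥ 5, so x1 ≥ 5. From constraints 4 and 10: x1 ≤ x2 and x2 ≤ 1, so x1 ≤ 1. But 1 < 5, so no value of x1 works.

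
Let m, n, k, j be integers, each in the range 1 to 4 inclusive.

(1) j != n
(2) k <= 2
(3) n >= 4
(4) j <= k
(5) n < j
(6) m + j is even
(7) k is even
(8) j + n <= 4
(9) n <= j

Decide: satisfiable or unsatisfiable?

From constraints 3 and 9: j ≥ n and n ≥ 4, so j ≥ 4. From constraints 2 and 4: j ≤ k and k ≤ 2, so j ≤ 2. But 2 < 4, so no value of j works.

Unsatisfiable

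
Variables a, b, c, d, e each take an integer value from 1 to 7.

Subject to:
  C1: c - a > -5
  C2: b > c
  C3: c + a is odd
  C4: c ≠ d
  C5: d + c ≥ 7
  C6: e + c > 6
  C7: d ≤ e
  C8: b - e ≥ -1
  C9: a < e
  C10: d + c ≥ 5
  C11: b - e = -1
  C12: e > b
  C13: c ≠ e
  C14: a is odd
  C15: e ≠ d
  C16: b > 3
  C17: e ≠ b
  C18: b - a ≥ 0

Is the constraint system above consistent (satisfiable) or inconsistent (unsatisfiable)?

Try a = 5, b = 6, c = 2, d = 6, e = 7.
Check constraint 1: c - a = -3; constraint 5: d + c = 8. The remaining constraints are straightforward to verify.

Satisfiable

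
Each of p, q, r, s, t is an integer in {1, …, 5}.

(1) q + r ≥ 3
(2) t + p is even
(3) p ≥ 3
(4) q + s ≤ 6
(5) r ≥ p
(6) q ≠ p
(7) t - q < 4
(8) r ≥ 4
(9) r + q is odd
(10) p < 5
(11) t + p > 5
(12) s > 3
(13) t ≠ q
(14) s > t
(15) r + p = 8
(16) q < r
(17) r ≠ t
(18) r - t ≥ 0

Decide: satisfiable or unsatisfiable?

Satisfiable

The assignment p = 4, q = 1, r = 4, s = 5, t = 2 works:
  constraint 1 holds since q + r = 5.
  constraint 4 holds since q + s = 6.
  constraint 7 holds since t - q = 1.
The rest check out directly.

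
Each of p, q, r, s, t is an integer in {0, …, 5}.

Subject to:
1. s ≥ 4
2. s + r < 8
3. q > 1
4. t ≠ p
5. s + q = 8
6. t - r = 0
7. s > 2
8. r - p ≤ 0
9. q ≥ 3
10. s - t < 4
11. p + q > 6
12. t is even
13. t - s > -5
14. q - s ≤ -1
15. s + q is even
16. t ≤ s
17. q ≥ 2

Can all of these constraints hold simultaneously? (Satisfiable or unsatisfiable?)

Try p = 4, q = 3, r = 2, s = 5, t = 2.
Check constraint 2: s + r = 7; constraint 5: s + q = 8. The remaining constraints are straightforward to verify.

Satisfiable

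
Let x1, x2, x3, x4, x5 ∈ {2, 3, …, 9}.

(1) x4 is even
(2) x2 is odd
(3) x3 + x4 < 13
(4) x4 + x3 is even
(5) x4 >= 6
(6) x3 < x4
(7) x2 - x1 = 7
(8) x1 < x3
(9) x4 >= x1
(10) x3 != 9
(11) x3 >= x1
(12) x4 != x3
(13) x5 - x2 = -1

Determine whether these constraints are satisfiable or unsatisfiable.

The assignment x1 = 2, x2 = 9, x3 = 4, x4 = 8, x5 = 8 works:
  constraint 3 holds since x3 + x4 = 12.
  constraint 7 holds since x2 - x1 = 7.
The rest check out directly.

Satisfiable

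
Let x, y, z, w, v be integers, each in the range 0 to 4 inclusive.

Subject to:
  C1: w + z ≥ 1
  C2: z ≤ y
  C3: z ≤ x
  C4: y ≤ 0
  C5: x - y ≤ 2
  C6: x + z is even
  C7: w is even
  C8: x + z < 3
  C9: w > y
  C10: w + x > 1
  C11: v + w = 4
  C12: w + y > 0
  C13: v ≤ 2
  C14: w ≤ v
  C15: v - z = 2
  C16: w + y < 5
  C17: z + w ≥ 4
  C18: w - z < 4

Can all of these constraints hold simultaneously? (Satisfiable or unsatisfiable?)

From constraints 2 and 4: z ≤ y ≤ 0. From constraints 13 and 14: w ≤ v ≤ 2. Hence z + w ≤ 2. But constraint 17 requires z + w ≥ 4, and 4 > 2. Contradiction.

Unsatisfiable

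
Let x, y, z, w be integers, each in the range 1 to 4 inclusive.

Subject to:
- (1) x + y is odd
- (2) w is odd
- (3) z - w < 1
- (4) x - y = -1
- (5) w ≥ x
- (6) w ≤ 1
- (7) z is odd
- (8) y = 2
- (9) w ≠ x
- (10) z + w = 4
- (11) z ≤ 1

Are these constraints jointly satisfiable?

Unsatisfiable

From constraint 11: z ≤ 1. From constraint 6: w ≤ 1. Hence z + w ≤ 2. But constraint 10 requires z + w = 4, and 4 > 2. Contradiction.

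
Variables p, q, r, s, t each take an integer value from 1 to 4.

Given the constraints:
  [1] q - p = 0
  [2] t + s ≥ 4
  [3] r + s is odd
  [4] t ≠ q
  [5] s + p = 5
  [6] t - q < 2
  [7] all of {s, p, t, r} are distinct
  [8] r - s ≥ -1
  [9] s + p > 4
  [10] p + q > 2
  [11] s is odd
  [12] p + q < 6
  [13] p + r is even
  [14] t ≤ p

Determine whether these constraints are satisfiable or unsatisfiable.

One satisfying assignment is p = 2, q = 2, r = 4, s = 3, t = 1.
For the less obvious constraints — constraint 1: q - p = 0; constraint 2: t + s = 4 — and the others hold by inspection.

Satisfiable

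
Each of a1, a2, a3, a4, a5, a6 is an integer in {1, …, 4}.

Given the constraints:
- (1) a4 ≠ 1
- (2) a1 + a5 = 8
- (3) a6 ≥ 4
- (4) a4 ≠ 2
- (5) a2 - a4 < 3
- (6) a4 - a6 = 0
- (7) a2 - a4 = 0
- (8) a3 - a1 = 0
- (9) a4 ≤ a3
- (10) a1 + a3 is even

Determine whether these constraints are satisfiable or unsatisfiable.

Take a1 = 4, a2 = 4, a3 = 4, a4 = 4, a5 = 4, a6 = 4. Then constraint 2: a1 + a5 = 8; constraint 5: a2 - a4 = 0; constraint 6: a4 - a6 = 0, and every other listed constraint is also met.

Satisfiable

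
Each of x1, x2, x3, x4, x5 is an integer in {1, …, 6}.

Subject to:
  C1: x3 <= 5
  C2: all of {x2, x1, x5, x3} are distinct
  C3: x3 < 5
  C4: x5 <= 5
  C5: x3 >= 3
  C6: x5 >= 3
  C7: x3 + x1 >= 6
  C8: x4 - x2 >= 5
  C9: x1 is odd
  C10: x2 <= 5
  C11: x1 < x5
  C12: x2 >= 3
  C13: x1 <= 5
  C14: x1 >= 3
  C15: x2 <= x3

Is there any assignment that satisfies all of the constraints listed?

Unsatisfiable

Constraints 1, 4, 5, 6, 10, 12, 13, and 14 confine each of x2, x1, x5, x3 to the 3 values {3, …, 5}.
Constraint 2 requires all 4 of them to be distinct, but only 3 values are available — impossible by the pigeonhole principle.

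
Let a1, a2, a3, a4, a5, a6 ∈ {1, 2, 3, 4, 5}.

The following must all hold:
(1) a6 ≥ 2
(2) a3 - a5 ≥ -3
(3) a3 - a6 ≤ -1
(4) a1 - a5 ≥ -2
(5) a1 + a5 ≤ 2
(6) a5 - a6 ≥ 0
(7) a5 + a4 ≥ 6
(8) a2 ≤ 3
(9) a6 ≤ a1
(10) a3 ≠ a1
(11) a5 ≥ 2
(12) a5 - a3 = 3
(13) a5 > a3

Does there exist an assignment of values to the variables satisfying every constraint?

Unsatisfiable

From constraints 1 and 9: a1 ≥ a6 ≥ 2. From constraint 11: a5 ≥ 2. Hence a1 + a5 ≥ 4. But constraint 5 requires a1 + a5 ≤ 2, and 2 < 4. Contradiction.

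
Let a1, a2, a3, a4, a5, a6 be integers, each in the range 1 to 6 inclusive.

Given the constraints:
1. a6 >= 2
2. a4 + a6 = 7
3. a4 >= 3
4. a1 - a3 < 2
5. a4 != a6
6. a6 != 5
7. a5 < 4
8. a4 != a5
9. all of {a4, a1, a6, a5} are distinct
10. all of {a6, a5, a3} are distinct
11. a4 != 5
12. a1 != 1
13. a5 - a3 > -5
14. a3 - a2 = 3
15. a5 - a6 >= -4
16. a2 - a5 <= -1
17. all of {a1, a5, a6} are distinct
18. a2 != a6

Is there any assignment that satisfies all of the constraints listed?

Satisfiable

One satisfying assignment is a1 = 5, a2 = 1, a3 = 4, a4 = 4, a5 = 2, a6 = 3.
For the less obvious constraints — constraint 2: a4 + a6 = 7; constraint 4: a1 - a3 = 1 — and the others hold by inspection.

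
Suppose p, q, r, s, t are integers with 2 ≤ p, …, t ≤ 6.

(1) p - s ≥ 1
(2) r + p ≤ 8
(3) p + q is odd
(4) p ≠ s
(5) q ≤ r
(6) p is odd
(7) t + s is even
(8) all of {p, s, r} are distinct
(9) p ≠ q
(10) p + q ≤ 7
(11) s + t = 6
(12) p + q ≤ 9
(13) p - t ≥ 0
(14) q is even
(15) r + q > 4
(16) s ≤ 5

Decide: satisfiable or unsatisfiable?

Setting (p, q, r, s, t) = (5, 2, 3, 2, 4) satisfies everything: constraint 1: p - s = 3; constraint 2: r + p = 8; constraint 10: p + q = 7, and the others follow.

Satisfiable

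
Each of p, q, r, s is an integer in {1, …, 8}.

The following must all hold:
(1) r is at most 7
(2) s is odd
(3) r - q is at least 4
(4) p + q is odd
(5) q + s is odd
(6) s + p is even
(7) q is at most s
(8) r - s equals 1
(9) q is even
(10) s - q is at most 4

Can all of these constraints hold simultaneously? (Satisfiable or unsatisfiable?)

Satisfiable

Setting (p, q, r, s) = (5, 2, 6, 5) satisfies everything: constraint 3: r - q = 4; constraint 8: r - s = 1, and the others follow.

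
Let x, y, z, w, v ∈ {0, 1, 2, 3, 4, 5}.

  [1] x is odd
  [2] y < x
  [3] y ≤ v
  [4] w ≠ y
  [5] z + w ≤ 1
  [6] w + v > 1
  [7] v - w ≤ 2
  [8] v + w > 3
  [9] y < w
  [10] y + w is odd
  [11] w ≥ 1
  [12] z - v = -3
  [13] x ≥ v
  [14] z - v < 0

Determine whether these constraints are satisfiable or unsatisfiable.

Satisfiable

Setting (x, y, z, w, v) = (5, 0, 0, 1, 3) satisfies everything: constraint 5: z + w = 1; constraint 6: w + v = 4, and the others follow.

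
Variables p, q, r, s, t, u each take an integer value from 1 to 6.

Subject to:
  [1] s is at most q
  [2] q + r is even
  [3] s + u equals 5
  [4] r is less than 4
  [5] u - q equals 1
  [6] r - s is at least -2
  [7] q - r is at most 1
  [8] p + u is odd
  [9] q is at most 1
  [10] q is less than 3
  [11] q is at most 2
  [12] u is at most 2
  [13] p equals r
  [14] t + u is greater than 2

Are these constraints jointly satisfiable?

From constraints 1 and 11: s ≤ q ≤ 2. From constraint 12: u ≤ 2. Hence s + u ≤ 4. But constraint 3 requires s + u = 5, and 5 > 4. Contradiction.

Unsatisfiable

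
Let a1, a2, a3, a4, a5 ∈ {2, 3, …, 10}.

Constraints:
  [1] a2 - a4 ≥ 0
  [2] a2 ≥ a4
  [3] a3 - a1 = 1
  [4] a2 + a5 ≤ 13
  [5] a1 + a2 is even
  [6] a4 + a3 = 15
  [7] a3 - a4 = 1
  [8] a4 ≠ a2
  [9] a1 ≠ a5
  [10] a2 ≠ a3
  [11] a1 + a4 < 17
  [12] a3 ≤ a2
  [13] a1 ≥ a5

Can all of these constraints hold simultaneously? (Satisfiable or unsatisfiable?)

Take a1 = 7, a2 = 9, a3 = 8, a4 = 7, a5 = 2. Then constraint 1: a2 - a4 = 2; constraint 3: a3 - a1 = 1, and every other listed constraint is also met.

Satisfiable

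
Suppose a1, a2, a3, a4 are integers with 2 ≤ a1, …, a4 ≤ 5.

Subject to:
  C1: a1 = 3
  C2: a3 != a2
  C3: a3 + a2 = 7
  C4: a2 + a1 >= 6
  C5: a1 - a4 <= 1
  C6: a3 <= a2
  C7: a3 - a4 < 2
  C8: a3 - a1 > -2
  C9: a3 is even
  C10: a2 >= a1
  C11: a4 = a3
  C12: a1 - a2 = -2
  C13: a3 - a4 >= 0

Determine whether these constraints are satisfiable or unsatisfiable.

Setting (a1, a2, a3, a4) = (3, 5, 2, 2) satisfies everything: constraint 3: a3 + a2 = 7; constraint 4: a2 + a1 = 8; constraint 5: a1 - a4 = 1, and the others follow.

Satisfiable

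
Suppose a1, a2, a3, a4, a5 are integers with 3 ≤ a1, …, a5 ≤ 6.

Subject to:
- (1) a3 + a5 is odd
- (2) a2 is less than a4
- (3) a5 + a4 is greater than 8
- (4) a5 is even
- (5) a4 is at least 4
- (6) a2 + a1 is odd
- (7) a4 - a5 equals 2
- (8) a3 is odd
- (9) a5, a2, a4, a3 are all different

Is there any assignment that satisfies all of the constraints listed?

Try a1 = 4, a2 = 5, a3 = 3, a4 = 6, a5 = 4.
Check constraint 3: a5 + a4 = 10; constraint 7: a4 - a5 = 2. The remaining constraints are straightforward to verify.

Satisfiable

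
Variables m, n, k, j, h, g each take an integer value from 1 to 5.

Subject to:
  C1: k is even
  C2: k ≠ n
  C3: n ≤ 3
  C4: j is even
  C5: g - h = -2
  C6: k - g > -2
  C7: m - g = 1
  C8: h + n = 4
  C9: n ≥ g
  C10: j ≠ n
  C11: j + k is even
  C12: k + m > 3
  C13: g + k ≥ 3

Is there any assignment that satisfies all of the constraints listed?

Satisfiable

Try m = 2, n = 1, k = 2, j = 2, h = 3, g = 1.
Check constraint 5: g - h = -2; constraint 6: k - g = 1. The remaining constraints are straightforward to verify.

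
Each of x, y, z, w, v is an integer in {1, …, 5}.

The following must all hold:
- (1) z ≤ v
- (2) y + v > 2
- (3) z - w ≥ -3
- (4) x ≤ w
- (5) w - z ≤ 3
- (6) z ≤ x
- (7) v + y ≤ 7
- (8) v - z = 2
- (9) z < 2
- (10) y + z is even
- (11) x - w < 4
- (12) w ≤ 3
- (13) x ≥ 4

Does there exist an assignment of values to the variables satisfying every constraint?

Unsatisfiable

From constraint 13: x ≥ 4. From constraints 4 and 12: x ≤ w and w ≤ 3, so x ≤ 3. But 3 < 4, so no value of x works.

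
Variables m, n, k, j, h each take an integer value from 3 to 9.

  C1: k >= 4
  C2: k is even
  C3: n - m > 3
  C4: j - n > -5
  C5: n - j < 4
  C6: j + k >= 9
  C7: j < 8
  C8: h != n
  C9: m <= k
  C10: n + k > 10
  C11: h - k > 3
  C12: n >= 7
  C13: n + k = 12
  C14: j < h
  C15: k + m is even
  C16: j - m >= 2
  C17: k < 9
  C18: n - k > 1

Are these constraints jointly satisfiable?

The assignment m = 4, n = 8, k = 4, j = 6, h = 9 works:
  constraint 3 holds since n - m = 4.
  constraint 4 holds since j - n = -2.
  constraint 5 holds since n - j = 2.
The rest check out directly.

Satisfiable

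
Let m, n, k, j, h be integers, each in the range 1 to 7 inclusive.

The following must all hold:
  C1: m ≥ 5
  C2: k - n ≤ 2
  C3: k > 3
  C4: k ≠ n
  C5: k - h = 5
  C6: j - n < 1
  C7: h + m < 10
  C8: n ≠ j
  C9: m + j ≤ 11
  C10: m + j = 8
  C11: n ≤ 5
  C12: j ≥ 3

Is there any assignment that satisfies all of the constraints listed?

One satisfying assignment is m = 5, n = 5, k = 7, j = 3, h = 2.
For the less obvious constraints — constraint 2: k - n = 2; constraint 5: k - h = 5 — and the others hold by inspection.

Satisfiable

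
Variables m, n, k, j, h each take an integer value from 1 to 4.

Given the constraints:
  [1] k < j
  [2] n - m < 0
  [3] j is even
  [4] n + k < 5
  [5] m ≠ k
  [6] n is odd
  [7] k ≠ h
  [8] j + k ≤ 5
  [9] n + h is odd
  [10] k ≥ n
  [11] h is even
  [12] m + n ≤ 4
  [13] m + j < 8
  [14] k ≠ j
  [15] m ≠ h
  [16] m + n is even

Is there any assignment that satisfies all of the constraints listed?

Satisfiable

Setting (m, n, k, j, h) = (3, 1, 1, 2, 2) satisfies everything: constraint 2: n - m = -2; constraint 4: n + k = 2; constraint 8: j + k = 3, and the others follow.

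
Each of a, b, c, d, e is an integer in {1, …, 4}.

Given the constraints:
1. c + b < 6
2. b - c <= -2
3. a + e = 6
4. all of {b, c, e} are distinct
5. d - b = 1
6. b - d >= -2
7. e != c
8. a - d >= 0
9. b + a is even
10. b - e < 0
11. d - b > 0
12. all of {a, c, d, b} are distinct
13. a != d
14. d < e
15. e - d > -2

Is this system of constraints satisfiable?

Take a = 3, b = 1, c = 4, d = 2, e = 3. Then constraint 1: c + b = 5; constraint 2: b - c = -3, and every other listed constraint is also met.

Satisfiable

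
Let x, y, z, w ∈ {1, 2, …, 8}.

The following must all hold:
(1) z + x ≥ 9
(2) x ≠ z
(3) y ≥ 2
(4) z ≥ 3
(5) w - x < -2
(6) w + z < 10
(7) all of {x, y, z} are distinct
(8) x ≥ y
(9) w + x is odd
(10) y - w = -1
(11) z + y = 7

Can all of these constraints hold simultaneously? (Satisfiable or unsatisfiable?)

Satisfiable

Setting (x, y, z, w) = (7, 3, 4, 4) satisfies everything: constraint 1: z + x = 11; constraint 5: w - x = -3, and the others follow.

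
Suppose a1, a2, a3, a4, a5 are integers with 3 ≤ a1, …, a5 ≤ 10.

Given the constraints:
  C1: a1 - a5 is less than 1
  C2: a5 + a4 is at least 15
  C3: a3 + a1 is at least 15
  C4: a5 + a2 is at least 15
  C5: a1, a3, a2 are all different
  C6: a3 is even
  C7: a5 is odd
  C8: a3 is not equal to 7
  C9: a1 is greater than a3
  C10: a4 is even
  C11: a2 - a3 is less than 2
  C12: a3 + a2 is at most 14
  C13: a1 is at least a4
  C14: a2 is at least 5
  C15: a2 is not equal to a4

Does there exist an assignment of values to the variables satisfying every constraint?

The assignment a1 = 9, a2 = 7, a3 = 6, a4 = 8, a5 = 9 works:
  constraint 1 holds since a1 - a5 = 0.
  constraint 2 holds since a5 + a4 = 17.
The rest check out directly.

Satisfiable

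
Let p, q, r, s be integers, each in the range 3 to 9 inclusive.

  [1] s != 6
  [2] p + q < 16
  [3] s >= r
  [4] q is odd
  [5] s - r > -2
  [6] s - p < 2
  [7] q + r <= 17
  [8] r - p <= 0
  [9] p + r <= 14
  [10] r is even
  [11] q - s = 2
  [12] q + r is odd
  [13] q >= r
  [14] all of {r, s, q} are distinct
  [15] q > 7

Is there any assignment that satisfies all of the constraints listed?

Satisfiable

The assignment p = 6, q = 9, r = 6, s = 7 works:
  constraint 2 holds since p + q = 15.
  constraint 5 holds since s - r = 1.
  constraint 6 holds since s - p = 1.
The rest check out directly.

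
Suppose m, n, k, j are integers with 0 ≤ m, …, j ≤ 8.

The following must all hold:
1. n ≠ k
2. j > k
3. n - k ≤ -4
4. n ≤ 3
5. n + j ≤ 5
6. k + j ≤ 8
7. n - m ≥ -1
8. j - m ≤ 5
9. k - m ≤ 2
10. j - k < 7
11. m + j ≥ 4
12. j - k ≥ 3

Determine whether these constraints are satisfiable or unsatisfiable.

Unsatisfiable

Constraints 3, 7, 8, and 12 give m − j ≥ -5, j − k ≥ 3, k − n ≥ 4, n − m ≥ -1.
Adding all 4 inequalities: the left sides telescope to 0, and the right sides sum to (-5) + 3 + 4 + (-1) = 1. So 0 ≥ 1, which is false.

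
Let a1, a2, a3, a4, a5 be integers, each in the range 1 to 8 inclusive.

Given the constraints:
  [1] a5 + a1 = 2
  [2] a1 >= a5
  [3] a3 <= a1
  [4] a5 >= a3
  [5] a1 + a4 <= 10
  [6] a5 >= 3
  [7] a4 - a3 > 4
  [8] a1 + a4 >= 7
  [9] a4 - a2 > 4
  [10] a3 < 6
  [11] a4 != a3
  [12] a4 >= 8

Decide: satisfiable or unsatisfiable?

From constraints 2 and 6: a1 ≥ a5 ≥ 3. From constraint 12: a4 ≥ 8. Hence a1 + a4 ≥ 11. But constraint 5 requires a1 + a4 ≤ 10, and 10 < 11. Contradiction.

Unsatisfiable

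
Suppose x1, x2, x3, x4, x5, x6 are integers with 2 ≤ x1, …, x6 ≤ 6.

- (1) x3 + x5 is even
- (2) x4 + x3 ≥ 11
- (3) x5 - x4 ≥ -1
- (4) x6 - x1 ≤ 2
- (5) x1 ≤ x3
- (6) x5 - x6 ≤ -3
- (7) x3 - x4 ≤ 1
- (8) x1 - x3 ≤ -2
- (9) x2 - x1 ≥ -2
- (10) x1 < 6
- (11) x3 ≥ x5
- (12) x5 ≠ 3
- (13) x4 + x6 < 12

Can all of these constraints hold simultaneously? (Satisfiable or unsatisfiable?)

Unsatisfiable

Constraints 3, 4, 6, 7, and 8 give x6 − x5 ≥ 3, x5 − x4 ≥ -1, x4 − x3 ≥ -1, x3 − x1 ≥ 2, x1 − x6 ≥ -2.
Adding all 5 inequalities: the left sides telescope to 0, and the right sides sum to 3 + (-1) + (-1) + 2 + (-2) = 1. So 0 ≥ 1, which is false.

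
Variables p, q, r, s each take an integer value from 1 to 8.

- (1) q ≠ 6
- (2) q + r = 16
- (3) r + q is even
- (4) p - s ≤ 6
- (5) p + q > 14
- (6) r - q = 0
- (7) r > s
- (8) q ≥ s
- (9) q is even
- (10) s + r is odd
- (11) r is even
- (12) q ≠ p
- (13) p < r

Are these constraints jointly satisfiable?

Satisfiable

One satisfying assignment is p = 7, q = 8, r = 8, s = 1.
For the less obvious constraints — constraint 2: q + r = 16; constraint 4: p - s = 6 — and the others hold by inspection.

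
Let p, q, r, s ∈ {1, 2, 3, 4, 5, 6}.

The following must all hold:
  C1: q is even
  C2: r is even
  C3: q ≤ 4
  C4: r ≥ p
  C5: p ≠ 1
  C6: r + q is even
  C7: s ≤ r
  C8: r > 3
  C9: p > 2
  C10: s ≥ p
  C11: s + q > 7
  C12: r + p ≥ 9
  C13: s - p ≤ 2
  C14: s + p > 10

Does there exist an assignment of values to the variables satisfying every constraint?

Satisfiable

One satisfying assignment is p = 6, q = 2, r = 6, s = 6.
For the less obvious constraints — constraint 11: s + q = 8; constraint 12: r + p = 12; constraint 13: s - p = 0 — and the others hold by inspection.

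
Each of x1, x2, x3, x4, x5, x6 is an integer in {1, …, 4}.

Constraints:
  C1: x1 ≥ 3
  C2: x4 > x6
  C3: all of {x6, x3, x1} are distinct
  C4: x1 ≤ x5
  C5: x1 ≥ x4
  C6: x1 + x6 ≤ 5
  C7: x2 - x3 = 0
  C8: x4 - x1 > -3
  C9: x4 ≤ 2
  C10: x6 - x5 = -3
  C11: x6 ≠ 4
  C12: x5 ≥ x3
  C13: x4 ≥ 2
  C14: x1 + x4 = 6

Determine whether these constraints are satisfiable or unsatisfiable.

Satisfiable

One satisfying assignment is x1 = 4, x2 = 3, x3 = 3, x4 = 2, x5 = 4, x6 = 1.
For the less obvious constraints — constraint 6: x1 + x6 = 5; constraint 7: x2 - x3 = 0 — and the others hold by inspection.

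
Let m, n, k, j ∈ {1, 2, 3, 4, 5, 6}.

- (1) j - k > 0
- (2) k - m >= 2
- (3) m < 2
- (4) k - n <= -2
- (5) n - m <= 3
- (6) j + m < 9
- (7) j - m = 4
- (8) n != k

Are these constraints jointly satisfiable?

Constraints 2, 4, and 5 give k − m ≥ 2, m − n ≥ -3, n − k ≥ 2.
Adding all 3 inequalities: the left sides telescope to 0, and the right sides sum to 2 + (-3) + 2 = 1. So 0 ≥ 1, which is false.

Unsatisfiable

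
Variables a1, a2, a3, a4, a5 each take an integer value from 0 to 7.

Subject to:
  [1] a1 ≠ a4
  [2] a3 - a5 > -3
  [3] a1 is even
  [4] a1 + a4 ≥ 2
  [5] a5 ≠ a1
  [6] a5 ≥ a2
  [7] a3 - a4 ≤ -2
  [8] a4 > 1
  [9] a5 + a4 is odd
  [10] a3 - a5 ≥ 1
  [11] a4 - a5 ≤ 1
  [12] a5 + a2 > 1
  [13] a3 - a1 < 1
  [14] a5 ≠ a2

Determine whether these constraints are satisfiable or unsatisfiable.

Constraints 7, 10, and 11 give a5 − a4 ≥ -1, a4 − a3 ≥ 2, a3 − a5 ≥ 1.
Adding all 3 inequalities: the left sides telescope to 0, and the right sides sum to (-1) + 2 + 1 = 2. So 0 ≥ 2, which is false.

Unsatisfiable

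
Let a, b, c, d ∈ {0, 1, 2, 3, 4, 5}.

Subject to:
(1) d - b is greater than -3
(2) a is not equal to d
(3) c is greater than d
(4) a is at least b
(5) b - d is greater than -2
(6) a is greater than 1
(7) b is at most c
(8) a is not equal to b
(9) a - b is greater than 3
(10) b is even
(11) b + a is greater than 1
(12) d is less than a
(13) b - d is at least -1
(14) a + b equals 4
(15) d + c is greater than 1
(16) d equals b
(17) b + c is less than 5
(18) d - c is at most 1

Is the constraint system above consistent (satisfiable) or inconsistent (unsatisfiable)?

Satisfiable

One satisfying assignment is a = 4, b = 0, c = 2, d = 0.
For the less obvious constraints — constraint 1: d - b = 0; constraint 5: b - d = 0 — and the others hold by inspection.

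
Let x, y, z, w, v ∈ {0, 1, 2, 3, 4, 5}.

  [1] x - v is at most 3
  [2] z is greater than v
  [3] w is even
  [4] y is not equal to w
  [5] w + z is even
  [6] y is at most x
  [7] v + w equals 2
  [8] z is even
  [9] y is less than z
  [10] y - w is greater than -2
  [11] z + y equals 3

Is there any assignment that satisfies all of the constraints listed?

Satisfiable

One satisfying assignment is x = 2, y = 1, z = 2, w = 2, v = 0.
For the less obvious constraints — constraint 1: x - v = 2; constraint 7: v + w = 2 — and the others hold by inspection.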